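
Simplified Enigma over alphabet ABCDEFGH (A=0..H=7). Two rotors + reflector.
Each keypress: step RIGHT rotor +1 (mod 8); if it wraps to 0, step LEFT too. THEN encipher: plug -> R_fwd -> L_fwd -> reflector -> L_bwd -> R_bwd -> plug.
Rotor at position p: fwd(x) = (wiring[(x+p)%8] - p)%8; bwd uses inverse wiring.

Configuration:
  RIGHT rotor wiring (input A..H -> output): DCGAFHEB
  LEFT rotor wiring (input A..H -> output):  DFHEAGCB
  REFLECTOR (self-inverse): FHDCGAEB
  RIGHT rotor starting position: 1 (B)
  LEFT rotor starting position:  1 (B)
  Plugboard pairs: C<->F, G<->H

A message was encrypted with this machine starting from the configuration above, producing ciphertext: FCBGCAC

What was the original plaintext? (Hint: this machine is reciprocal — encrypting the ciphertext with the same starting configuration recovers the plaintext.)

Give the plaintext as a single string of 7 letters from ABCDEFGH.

Char 1 ('F'): step: R->2, L=1; F->plug->C->R->D->L->H->refl->B->L'->F->R'->D->plug->D
Char 2 ('C'): step: R->3, L=1; C->plug->F->R->A->L->E->refl->G->L'->B->R'->D->plug->D
Char 3 ('B'): step: R->4, L=1; B->plug->B->R->D->L->H->refl->B->L'->F->R'->D->plug->D
Char 4 ('G'): step: R->5, L=1; G->plug->H->R->A->L->E->refl->G->L'->B->R'->F->plug->C
Char 5 ('C'): step: R->6, L=1; C->plug->F->R->C->L->D->refl->C->L'->H->R'->G->plug->H
Char 6 ('A'): step: R->7, L=1; A->plug->A->R->C->L->D->refl->C->L'->H->R'->D->plug->D
Char 7 ('C'): step: R->0, L->2 (L advanced); C->plug->F->R->H->L->D->refl->C->L'->B->R'->H->plug->G

Answer: DDDCHDG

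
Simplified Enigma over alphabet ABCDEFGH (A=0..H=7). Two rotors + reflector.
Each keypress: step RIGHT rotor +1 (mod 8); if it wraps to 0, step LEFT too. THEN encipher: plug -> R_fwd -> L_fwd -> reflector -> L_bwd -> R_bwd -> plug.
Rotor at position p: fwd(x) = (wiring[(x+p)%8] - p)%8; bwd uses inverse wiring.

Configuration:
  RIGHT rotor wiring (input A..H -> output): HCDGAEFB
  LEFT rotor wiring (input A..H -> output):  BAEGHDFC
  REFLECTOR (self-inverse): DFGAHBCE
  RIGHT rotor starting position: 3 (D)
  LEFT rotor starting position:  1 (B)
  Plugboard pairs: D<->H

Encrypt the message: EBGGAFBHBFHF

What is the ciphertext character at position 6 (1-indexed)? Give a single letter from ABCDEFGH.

Char 1 ('E'): step: R->4, L=1; E->plug->E->R->D->L->G->refl->C->L'->E->R'->A->plug->A
Char 2 ('B'): step: R->5, L=1; B->plug->B->R->A->L->H->refl->E->L'->F->R'->E->plug->E
Char 3 ('G'): step: R->6, L=1; G->plug->G->R->C->L->F->refl->B->L'->G->R'->H->plug->D
Char 4 ('G'): step: R->7, L=1; G->plug->G->R->F->L->E->refl->H->L'->A->R'->B->plug->B
Char 5 ('A'): step: R->0, L->2 (L advanced); A->plug->A->R->H->L->G->refl->C->L'->A->R'->E->plug->E
Char 6 ('F'): step: R->1, L=2; F->plug->F->R->E->L->D->refl->A->L'->F->R'->C->plug->C

C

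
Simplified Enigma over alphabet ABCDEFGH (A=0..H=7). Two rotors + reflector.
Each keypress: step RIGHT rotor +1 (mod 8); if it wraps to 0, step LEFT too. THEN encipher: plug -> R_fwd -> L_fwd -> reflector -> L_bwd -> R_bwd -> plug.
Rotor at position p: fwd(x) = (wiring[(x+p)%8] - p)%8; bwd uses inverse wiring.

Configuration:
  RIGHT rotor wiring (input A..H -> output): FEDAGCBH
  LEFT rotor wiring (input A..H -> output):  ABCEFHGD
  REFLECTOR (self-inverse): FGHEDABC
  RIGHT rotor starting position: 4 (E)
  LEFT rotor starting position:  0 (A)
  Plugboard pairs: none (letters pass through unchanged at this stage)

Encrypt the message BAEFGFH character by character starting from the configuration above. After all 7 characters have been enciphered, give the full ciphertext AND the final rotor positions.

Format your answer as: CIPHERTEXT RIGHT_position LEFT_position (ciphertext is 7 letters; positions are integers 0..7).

Answer: DCBCCDA 3 1

Derivation:
Char 1 ('B'): step: R->5, L=0; B->plug->B->R->E->L->F->refl->A->L'->A->R'->D->plug->D
Char 2 ('A'): step: R->6, L=0; A->plug->A->R->D->L->E->refl->D->L'->H->R'->C->plug->C
Char 3 ('E'): step: R->7, L=0; E->plug->E->R->B->L->B->refl->G->L'->G->R'->B->plug->B
Char 4 ('F'): step: R->0, L->1 (L advanced); F->plug->F->R->C->L->D->refl->E->L'->D->R'->C->plug->C
Char 5 ('G'): step: R->1, L=1; G->plug->G->R->G->L->C->refl->H->L'->H->R'->C->plug->C
Char 6 ('F'): step: R->2, L=1; F->plug->F->R->F->L->F->refl->A->L'->A->R'->D->plug->D
Char 7 ('H'): step: R->3, L=1; H->plug->H->R->A->L->A->refl->F->L'->F->R'->A->plug->A
Final: ciphertext=DCBCCDA, RIGHT=3, LEFT=1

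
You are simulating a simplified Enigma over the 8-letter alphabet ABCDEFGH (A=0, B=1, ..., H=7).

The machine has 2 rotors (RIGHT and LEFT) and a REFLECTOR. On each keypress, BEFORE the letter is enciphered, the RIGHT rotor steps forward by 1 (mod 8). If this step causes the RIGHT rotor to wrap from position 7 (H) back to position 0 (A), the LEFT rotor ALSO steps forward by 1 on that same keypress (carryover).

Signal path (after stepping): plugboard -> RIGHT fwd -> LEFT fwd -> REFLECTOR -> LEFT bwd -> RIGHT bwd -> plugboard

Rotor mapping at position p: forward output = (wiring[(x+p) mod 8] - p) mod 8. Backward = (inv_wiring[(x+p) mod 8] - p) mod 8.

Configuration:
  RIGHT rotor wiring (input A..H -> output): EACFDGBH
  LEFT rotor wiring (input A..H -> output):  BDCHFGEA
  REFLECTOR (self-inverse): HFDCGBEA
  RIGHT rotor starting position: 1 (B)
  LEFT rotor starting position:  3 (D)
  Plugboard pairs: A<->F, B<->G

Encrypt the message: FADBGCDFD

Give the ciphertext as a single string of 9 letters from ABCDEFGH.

Answer: AFAADHCGF

Derivation:
Char 1 ('F'): step: R->2, L=3; F->plug->A->R->A->L->E->refl->G->L'->F->R'->F->plug->A
Char 2 ('A'): step: R->3, L=3; A->plug->F->R->B->L->C->refl->D->L'->C->R'->A->plug->F
Char 3 ('D'): step: R->4, L=3; D->plug->D->R->D->L->B->refl->F->L'->E->R'->F->plug->A
Char 4 ('B'): step: R->5, L=3; B->plug->G->R->A->L->E->refl->G->L'->F->R'->F->plug->A
Char 5 ('G'): step: R->6, L=3; G->plug->B->R->B->L->C->refl->D->L'->C->R'->D->plug->D
Char 6 ('C'): step: R->7, L=3; C->plug->C->R->B->L->C->refl->D->L'->C->R'->H->plug->H
Char 7 ('D'): step: R->0, L->4 (L advanced); D->plug->D->R->F->L->H->refl->A->L'->C->R'->C->plug->C
Char 8 ('F'): step: R->1, L=4; F->plug->A->R->H->L->D->refl->C->L'->B->R'->B->plug->G
Char 9 ('D'): step: R->2, L=4; D->plug->D->R->E->L->F->refl->B->L'->A->R'->A->plug->F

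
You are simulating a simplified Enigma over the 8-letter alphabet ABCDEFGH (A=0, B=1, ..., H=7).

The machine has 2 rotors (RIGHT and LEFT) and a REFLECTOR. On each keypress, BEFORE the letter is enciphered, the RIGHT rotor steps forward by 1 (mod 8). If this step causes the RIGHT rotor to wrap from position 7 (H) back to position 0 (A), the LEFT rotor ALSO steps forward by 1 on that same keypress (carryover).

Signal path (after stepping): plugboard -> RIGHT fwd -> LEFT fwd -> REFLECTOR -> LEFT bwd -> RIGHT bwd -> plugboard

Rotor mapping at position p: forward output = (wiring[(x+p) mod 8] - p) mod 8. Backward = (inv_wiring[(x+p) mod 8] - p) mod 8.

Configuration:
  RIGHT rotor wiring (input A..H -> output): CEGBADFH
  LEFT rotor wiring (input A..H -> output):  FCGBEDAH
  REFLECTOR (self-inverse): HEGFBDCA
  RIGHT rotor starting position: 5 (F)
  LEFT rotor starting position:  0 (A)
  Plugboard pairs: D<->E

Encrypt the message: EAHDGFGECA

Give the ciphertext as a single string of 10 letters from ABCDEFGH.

Answer: ACDBBCHCEE

Derivation:
Char 1 ('E'): step: R->6, L=0; E->plug->D->R->G->L->A->refl->H->L'->H->R'->A->plug->A
Char 2 ('A'): step: R->7, L=0; A->plug->A->R->A->L->F->refl->D->L'->F->R'->C->plug->C
Char 3 ('H'): step: R->0, L->1 (L advanced); H->plug->H->R->H->L->E->refl->B->L'->A->R'->E->plug->D
Char 4 ('D'): step: R->1, L=1; D->plug->E->R->C->L->A->refl->H->L'->F->R'->B->plug->B
Char 5 ('G'): step: R->2, L=1; G->plug->G->R->A->L->B->refl->E->L'->H->R'->B->plug->B
Char 6 ('F'): step: R->3, L=1; F->plug->F->R->H->L->E->refl->B->L'->A->R'->C->plug->C
Char 7 ('G'): step: R->4, L=1; G->plug->G->R->C->L->A->refl->H->L'->F->R'->H->plug->H
Char 8 ('E'): step: R->5, L=1; E->plug->D->R->F->L->H->refl->A->L'->C->R'->C->plug->C
Char 9 ('C'): step: R->6, L=1; C->plug->C->R->E->L->C->refl->G->L'->G->R'->D->plug->E
Char 10 ('A'): step: R->7, L=1; A->plug->A->R->A->L->B->refl->E->L'->H->R'->D->plug->E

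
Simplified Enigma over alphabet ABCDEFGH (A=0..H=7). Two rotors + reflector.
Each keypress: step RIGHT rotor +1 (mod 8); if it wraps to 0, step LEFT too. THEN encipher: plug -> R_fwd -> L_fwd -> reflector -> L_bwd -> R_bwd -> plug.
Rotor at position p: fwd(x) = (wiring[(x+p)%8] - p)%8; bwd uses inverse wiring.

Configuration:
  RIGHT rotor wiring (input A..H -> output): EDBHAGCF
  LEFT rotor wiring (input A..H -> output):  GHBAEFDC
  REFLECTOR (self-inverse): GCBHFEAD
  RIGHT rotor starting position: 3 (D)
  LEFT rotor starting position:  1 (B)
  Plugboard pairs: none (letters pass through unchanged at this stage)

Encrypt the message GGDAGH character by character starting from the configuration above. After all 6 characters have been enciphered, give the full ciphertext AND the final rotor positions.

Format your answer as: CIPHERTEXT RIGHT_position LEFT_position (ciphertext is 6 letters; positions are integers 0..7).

Char 1 ('G'): step: R->4, L=1; G->plug->G->R->F->L->C->refl->B->L'->G->R'->C->plug->C
Char 2 ('G'): step: R->5, L=1; G->plug->G->R->C->L->H->refl->D->L'->D->R'->H->plug->H
Char 3 ('D'): step: R->6, L=1; D->plug->D->R->F->L->C->refl->B->L'->G->R'->C->plug->C
Char 4 ('A'): step: R->7, L=1; A->plug->A->R->G->L->B->refl->C->L'->F->R'->B->plug->B
Char 5 ('G'): step: R->0, L->2 (L advanced); G->plug->G->R->C->L->C->refl->B->L'->E->R'->A->plug->A
Char 6 ('H'): step: R->1, L=2; H->plug->H->R->D->L->D->refl->H->L'->A->R'->B->plug->B
Final: ciphertext=CHCBAB, RIGHT=1, LEFT=2

Answer: CHCBAB 1 2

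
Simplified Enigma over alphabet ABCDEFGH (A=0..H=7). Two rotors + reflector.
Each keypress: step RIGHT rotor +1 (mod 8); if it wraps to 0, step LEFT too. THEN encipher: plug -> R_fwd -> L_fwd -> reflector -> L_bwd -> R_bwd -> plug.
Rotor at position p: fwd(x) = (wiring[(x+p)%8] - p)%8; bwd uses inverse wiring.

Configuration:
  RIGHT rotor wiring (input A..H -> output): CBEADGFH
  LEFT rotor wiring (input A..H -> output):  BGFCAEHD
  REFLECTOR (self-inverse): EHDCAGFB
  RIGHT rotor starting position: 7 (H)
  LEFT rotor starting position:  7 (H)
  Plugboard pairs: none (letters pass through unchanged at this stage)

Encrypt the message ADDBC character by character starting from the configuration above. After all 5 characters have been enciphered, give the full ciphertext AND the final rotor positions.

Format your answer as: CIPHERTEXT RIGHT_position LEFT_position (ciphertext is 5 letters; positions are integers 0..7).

Char 1 ('A'): step: R->0, L->0 (L advanced); A->plug->A->R->C->L->F->refl->G->L'->B->R'->B->plug->B
Char 2 ('D'): step: R->1, L=0; D->plug->D->R->C->L->F->refl->G->L'->B->R'->H->plug->H
Char 3 ('D'): step: R->2, L=0; D->plug->D->R->E->L->A->refl->E->L'->F->R'->F->plug->F
Char 4 ('B'): step: R->3, L=0; B->plug->B->R->A->L->B->refl->H->L'->G->R'->G->plug->G
Char 5 ('C'): step: R->4, L=0; C->plug->C->R->B->L->G->refl->F->L'->C->R'->B->plug->B
Final: ciphertext=BHFGB, RIGHT=4, LEFT=0

Answer: BHFGB 4 0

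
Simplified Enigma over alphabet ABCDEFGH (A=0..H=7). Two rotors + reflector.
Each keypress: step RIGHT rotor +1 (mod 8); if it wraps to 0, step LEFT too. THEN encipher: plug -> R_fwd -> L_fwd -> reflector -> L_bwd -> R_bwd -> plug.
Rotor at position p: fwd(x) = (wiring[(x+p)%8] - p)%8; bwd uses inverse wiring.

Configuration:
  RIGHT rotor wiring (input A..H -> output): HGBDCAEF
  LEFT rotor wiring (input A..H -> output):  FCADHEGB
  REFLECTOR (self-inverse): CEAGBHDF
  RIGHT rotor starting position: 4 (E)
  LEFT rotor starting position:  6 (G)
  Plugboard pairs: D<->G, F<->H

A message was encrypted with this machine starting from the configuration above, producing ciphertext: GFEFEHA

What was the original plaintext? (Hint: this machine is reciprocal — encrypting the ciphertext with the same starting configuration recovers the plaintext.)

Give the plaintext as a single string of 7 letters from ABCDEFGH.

Char 1 ('G'): step: R->5, L=6; G->plug->D->R->C->L->H->refl->F->L'->F->R'->H->plug->F
Char 2 ('F'): step: R->6, L=6; F->plug->H->R->C->L->H->refl->F->L'->F->R'->F->plug->H
Char 3 ('E'): step: R->7, L=6; E->plug->E->R->E->L->C->refl->A->L'->A->R'->B->plug->B
Char 4 ('F'): step: R->0, L->7 (L advanced); F->plug->H->R->F->L->A->refl->C->L'->A->R'->F->plug->H
Char 5 ('E'): step: R->1, L=7; E->plug->E->R->H->L->H->refl->F->L'->G->R'->H->plug->F
Char 6 ('H'): step: R->2, L=7; H->plug->F->R->D->L->B->refl->E->L'->E->R'->H->plug->F
Char 7 ('A'): step: R->3, L=7; A->plug->A->R->A->L->C->refl->A->L'->F->R'->C->plug->C

Answer: FHBHFFC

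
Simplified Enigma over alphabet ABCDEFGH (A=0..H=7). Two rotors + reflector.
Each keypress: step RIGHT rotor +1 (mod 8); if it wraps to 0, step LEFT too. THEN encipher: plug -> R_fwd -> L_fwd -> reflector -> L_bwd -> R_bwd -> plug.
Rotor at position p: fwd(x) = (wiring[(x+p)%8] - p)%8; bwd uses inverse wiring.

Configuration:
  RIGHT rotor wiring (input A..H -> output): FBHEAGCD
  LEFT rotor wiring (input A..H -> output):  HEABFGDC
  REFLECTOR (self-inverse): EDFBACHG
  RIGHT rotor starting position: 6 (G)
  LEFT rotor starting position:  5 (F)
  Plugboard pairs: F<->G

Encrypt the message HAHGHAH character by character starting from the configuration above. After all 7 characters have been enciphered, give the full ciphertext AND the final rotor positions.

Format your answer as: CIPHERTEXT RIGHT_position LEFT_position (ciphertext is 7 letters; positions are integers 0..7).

Answer: CFAHEHC 5 6

Derivation:
Char 1 ('H'): step: R->7, L=5; H->plug->H->R->D->L->C->refl->F->L'->C->R'->C->plug->C
Char 2 ('A'): step: R->0, L->6 (L advanced); A->plug->A->R->F->L->D->refl->B->L'->C->R'->G->plug->F
Char 3 ('H'): step: R->1, L=6; H->plug->H->R->E->L->C->refl->F->L'->A->R'->A->plug->A
Char 4 ('G'): step: R->2, L=6; G->plug->F->R->B->L->E->refl->A->L'->H->R'->H->plug->H
Char 5 ('H'): step: R->3, L=6; H->plug->H->R->E->L->C->refl->F->L'->A->R'->E->plug->E
Char 6 ('A'): step: R->4, L=6; A->plug->A->R->E->L->C->refl->F->L'->A->R'->H->plug->H
Char 7 ('H'): step: R->5, L=6; H->plug->H->R->D->L->G->refl->H->L'->G->R'->C->plug->C
Final: ciphertext=CFAHEHC, RIGHT=5, LEFT=6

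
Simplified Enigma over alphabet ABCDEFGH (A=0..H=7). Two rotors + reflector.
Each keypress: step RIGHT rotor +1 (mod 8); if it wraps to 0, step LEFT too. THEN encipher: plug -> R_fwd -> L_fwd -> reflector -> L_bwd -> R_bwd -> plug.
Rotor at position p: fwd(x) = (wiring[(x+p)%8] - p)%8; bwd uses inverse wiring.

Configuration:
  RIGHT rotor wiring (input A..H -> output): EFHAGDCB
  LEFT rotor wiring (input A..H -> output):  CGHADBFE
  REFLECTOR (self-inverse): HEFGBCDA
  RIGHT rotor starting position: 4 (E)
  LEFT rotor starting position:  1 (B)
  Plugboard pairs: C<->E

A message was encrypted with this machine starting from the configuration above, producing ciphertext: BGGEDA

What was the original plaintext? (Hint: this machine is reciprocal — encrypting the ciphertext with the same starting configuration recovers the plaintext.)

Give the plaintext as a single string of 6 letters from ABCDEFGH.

Answer: DBAGGC

Derivation:
Char 1 ('B'): step: R->5, L=1; B->plug->B->R->F->L->E->refl->B->L'->H->R'->D->plug->D
Char 2 ('G'): step: R->6, L=1; G->plug->G->R->A->L->F->refl->C->L'->D->R'->B->plug->B
Char 3 ('G'): step: R->7, L=1; G->plug->G->R->E->L->A->refl->H->L'->C->R'->A->plug->A
Char 4 ('E'): step: R->0, L->2 (L advanced); E->plug->C->R->H->L->E->refl->B->L'->C->R'->G->plug->G
Char 5 ('D'): step: R->1, L=2; D->plug->D->R->F->L->C->refl->F->L'->A->R'->G->plug->G
Char 6 ('A'): step: R->2, L=2; A->plug->A->R->F->L->C->refl->F->L'->A->R'->E->plug->C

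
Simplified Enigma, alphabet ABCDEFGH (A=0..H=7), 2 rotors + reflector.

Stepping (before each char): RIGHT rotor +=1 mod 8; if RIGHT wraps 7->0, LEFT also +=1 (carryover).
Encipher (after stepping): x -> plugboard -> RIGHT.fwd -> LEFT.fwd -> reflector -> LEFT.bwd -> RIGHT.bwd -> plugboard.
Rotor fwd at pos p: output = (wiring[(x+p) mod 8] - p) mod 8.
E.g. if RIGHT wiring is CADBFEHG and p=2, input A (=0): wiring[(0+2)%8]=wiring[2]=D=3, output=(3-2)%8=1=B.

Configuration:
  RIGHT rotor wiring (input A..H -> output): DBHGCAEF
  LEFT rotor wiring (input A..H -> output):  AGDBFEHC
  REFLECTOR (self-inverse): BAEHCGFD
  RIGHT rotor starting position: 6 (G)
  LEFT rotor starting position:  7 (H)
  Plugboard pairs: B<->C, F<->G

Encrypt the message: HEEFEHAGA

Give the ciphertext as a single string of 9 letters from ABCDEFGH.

Char 1 ('H'): step: R->7, L=7; H->plug->H->R->F->L->G->refl->F->L'->G->R'->A->plug->A
Char 2 ('E'): step: R->0, L->0 (L advanced); E->plug->E->R->C->L->D->refl->H->L'->G->R'->D->plug->D
Char 3 ('E'): step: R->1, L=0; E->plug->E->R->H->L->C->refl->E->L'->F->R'->C->plug->B
Char 4 ('F'): step: R->2, L=0; F->plug->G->R->B->L->G->refl->F->L'->E->R'->B->plug->C
Char 5 ('E'): step: R->3, L=0; E->plug->E->R->C->L->D->refl->H->L'->G->R'->G->plug->F
Char 6 ('H'): step: R->4, L=0; H->plug->H->R->C->L->D->refl->H->L'->G->R'->A->plug->A
Char 7 ('A'): step: R->5, L=0; A->plug->A->R->D->L->B->refl->A->L'->A->R'->C->plug->B
Char 8 ('G'): step: R->6, L=0; G->plug->F->R->A->L->A->refl->B->L'->D->R'->D->plug->D
Char 9 ('A'): step: R->7, L=0; A->plug->A->R->G->L->H->refl->D->L'->C->R'->C->plug->B

Answer: ADBCFABDB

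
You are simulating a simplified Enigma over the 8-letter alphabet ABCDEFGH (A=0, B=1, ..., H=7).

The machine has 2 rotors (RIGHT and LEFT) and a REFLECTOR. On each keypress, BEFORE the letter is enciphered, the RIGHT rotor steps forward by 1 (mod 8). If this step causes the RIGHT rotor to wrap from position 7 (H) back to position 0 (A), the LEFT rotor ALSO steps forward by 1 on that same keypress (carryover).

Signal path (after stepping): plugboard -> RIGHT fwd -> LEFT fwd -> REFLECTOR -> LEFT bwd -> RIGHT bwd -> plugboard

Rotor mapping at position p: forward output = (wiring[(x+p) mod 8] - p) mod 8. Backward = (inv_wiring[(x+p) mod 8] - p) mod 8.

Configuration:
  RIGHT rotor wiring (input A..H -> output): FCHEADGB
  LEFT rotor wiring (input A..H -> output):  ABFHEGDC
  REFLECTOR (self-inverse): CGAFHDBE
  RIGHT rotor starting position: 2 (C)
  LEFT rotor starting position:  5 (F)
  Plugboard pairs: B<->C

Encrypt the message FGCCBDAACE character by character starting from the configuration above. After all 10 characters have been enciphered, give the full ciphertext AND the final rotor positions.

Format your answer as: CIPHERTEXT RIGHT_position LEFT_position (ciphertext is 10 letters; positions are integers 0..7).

Char 1 ('F'): step: R->3, L=5; F->plug->F->R->C->L->F->refl->D->L'->D->R'->D->plug->D
Char 2 ('G'): step: R->4, L=5; G->plug->G->R->D->L->D->refl->F->L'->C->R'->C->plug->B
Char 3 ('C'): step: R->5, L=5; C->plug->B->R->B->L->G->refl->B->L'->A->R'->D->plug->D
Char 4 ('C'): step: R->6, L=5; C->plug->B->R->D->L->D->refl->F->L'->C->R'->G->plug->G
Char 5 ('B'): step: R->7, L=5; B->plug->C->R->D->L->D->refl->F->L'->C->R'->A->plug->A
Char 6 ('D'): step: R->0, L->6 (L advanced); D->plug->D->R->E->L->H->refl->E->L'->B->R'->H->plug->H
Char 7 ('A'): step: R->1, L=6; A->plug->A->R->B->L->E->refl->H->L'->E->R'->H->plug->H
Char 8 ('A'): step: R->2, L=6; A->plug->A->R->F->L->B->refl->G->L'->G->R'->C->plug->B
Char 9 ('C'): step: R->3, L=6; C->plug->B->R->F->L->B->refl->G->L'->G->R'->E->plug->E
Char 10 ('E'): step: R->4, L=6; E->plug->E->R->B->L->E->refl->H->L'->E->R'->A->plug->A
Final: ciphertext=DBDGAHHBEA, RIGHT=4, LEFT=6

Answer: DBDGAHHBEA 4 6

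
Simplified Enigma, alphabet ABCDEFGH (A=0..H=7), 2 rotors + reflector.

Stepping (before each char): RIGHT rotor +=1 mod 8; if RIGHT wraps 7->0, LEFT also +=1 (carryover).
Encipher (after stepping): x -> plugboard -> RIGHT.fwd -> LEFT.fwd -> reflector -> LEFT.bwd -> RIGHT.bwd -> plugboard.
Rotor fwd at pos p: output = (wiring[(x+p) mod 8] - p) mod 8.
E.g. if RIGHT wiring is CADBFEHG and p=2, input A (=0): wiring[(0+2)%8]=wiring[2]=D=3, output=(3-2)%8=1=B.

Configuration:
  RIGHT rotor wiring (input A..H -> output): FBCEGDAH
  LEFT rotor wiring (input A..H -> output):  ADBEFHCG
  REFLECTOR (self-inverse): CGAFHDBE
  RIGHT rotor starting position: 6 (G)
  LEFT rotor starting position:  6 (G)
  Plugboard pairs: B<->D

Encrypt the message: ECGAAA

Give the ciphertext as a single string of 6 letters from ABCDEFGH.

Char 1 ('E'): step: R->7, L=6; E->plug->E->R->F->L->G->refl->B->L'->H->R'->F->plug->F
Char 2 ('C'): step: R->0, L->7 (L advanced); C->plug->C->R->C->L->E->refl->H->L'->A->R'->G->plug->G
Char 3 ('G'): step: R->1, L=7; G->plug->G->R->G->L->A->refl->C->L'->D->R'->C->plug->C
Char 4 ('A'): step: R->2, L=7; A->plug->A->R->A->L->H->refl->E->L'->C->R'->B->plug->D
Char 5 ('A'): step: R->3, L=7; A->plug->A->R->B->L->B->refl->G->L'->F->R'->D->plug->B
Char 6 ('A'): step: R->4, L=7; A->plug->A->R->C->L->E->refl->H->L'->A->R'->H->plug->H

Answer: FGCDBH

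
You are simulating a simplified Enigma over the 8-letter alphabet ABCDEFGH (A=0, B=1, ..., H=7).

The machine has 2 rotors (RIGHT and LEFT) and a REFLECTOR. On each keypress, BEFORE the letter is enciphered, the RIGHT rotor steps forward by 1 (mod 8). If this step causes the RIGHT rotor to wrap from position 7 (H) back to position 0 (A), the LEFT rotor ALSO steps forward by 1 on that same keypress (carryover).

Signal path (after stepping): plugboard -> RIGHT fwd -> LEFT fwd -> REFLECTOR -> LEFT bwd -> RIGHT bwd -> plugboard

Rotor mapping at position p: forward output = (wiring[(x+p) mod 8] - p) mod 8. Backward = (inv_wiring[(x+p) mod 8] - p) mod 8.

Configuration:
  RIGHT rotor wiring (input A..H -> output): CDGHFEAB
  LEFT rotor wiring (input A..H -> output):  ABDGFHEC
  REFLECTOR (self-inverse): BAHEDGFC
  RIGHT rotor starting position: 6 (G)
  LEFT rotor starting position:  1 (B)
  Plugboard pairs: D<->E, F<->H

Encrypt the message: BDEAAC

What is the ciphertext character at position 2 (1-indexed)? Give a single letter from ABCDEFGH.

Char 1 ('B'): step: R->7, L=1; B->plug->B->R->D->L->E->refl->D->L'->F->R'->G->plug->G
Char 2 ('D'): step: R->0, L->2 (L advanced); D->plug->E->R->F->L->A->refl->B->L'->A->R'->G->plug->G

G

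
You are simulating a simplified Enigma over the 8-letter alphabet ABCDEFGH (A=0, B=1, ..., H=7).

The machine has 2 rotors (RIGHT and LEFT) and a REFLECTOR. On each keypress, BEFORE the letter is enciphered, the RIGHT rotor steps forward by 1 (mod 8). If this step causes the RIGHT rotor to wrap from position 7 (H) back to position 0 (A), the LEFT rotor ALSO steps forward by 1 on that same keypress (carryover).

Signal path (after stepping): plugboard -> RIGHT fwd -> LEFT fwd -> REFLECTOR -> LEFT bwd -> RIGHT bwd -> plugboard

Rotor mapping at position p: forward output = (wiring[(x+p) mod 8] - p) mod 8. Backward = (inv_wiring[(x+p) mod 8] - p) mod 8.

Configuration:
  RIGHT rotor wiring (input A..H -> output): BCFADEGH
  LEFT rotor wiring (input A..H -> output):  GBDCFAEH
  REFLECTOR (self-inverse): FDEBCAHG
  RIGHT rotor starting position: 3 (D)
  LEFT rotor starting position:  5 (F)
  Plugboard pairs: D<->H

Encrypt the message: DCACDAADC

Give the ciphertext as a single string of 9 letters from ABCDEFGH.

Char 1 ('D'): step: R->4, L=5; D->plug->H->R->E->L->E->refl->C->L'->C->R'->C->plug->C
Char 2 ('C'): step: R->5, L=5; C->plug->C->R->C->L->C->refl->E->L'->E->R'->D->plug->H
Char 3 ('A'): step: R->6, L=5; A->plug->A->R->A->L->D->refl->B->L'->D->R'->C->plug->C
Char 4 ('C'): step: R->7, L=5; C->plug->C->R->D->L->B->refl->D->L'->A->R'->A->plug->A
Char 5 ('D'): step: R->0, L->6 (L advanced); D->plug->H->R->H->L->C->refl->E->L'->F->R'->C->plug->C
Char 6 ('A'): step: R->1, L=6; A->plug->A->R->B->L->B->refl->D->L'->D->R'->E->plug->E
Char 7 ('A'): step: R->2, L=6; A->plug->A->R->D->L->D->refl->B->L'->B->R'->C->plug->C
Char 8 ('D'): step: R->3, L=6; D->plug->H->R->C->L->A->refl->F->L'->E->R'->E->plug->E
Char 9 ('C'): step: R->4, L=6; C->plug->C->R->C->L->A->refl->F->L'->E->R'->H->plug->D

Answer: CHCACECED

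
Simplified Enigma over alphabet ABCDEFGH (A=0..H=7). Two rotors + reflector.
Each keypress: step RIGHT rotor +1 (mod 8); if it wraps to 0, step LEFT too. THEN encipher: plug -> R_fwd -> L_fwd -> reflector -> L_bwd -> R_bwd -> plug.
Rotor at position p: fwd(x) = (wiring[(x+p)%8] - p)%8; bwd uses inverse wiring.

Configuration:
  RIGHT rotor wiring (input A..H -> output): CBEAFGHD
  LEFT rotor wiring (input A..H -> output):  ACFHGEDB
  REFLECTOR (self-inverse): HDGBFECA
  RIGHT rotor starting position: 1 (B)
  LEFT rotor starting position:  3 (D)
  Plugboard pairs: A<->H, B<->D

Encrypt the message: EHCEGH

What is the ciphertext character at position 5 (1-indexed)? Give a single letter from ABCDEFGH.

Char 1 ('E'): step: R->2, L=3; E->plug->E->R->F->L->F->refl->E->L'->A->R'->G->plug->G
Char 2 ('H'): step: R->3, L=3; H->plug->A->R->F->L->F->refl->E->L'->A->R'->E->plug->E
Char 3 ('C'): step: R->4, L=3; C->plug->C->R->D->L->A->refl->H->L'->G->R'->E->plug->E
Char 4 ('E'): step: R->5, L=3; E->plug->E->R->E->L->G->refl->C->L'->H->R'->F->plug->F
Char 5 ('G'): step: R->6, L=3; G->plug->G->R->H->L->C->refl->G->L'->E->R'->C->plug->C

C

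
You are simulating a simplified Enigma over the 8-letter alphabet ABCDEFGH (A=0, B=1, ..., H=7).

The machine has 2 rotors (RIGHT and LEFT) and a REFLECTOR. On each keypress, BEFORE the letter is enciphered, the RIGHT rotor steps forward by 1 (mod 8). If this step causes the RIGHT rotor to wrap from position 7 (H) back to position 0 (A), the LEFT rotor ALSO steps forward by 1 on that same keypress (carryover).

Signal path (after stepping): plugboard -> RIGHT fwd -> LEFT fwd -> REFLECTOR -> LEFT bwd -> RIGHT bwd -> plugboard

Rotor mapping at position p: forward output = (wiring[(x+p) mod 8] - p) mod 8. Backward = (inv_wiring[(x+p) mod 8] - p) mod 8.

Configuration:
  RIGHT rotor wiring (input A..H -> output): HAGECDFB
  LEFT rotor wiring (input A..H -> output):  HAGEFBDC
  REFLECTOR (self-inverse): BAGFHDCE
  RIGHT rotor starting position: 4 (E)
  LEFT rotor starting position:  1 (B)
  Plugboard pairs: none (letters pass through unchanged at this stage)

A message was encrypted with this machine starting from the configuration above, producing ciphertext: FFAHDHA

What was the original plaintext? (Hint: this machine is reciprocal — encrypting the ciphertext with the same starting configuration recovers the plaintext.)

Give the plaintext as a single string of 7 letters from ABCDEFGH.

Answer: DGCAABB

Derivation:
Char 1 ('F'): step: R->5, L=1; F->plug->F->R->B->L->F->refl->D->L'->C->R'->D->plug->D
Char 2 ('F'): step: R->6, L=1; F->plug->F->R->G->L->B->refl->A->L'->E->R'->G->plug->G
Char 3 ('A'): step: R->7, L=1; A->plug->A->R->C->L->D->refl->F->L'->B->R'->C->plug->C
Char 4 ('H'): step: R->0, L->2 (L advanced); H->plug->H->R->B->L->C->refl->G->L'->H->R'->A->plug->A
Char 5 ('D'): step: R->1, L=2; D->plug->D->R->B->L->C->refl->G->L'->H->R'->A->plug->A
Char 6 ('H'): step: R->2, L=2; H->plug->H->R->G->L->F->refl->D->L'->C->R'->B->plug->B
Char 7 ('A'): step: R->3, L=2; A->plug->A->R->B->L->C->refl->G->L'->H->R'->B->plug->B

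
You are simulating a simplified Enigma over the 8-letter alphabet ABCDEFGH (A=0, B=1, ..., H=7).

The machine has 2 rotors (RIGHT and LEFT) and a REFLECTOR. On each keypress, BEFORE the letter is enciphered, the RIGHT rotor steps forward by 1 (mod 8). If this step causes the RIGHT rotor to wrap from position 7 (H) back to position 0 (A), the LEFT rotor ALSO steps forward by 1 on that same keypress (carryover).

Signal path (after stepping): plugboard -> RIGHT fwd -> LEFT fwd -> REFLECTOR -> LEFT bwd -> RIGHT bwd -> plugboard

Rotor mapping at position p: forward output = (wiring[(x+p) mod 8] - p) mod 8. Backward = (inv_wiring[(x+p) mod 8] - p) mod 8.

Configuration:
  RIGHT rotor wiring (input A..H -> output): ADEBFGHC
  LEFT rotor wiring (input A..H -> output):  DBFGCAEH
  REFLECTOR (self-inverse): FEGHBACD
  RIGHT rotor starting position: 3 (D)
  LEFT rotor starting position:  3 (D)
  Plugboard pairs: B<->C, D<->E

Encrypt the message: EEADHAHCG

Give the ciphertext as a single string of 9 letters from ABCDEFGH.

Char 1 ('E'): step: R->4, L=3; E->plug->D->R->G->L->G->refl->C->L'->H->R'->F->plug->F
Char 2 ('E'): step: R->5, L=3; E->plug->D->R->D->L->B->refl->E->L'->E->R'->G->plug->G
Char 3 ('A'): step: R->6, L=3; A->plug->A->R->B->L->H->refl->D->L'->A->R'->H->plug->H
Char 4 ('D'): step: R->7, L=3; D->plug->E->R->C->L->F->refl->A->L'->F->R'->D->plug->E
Char 5 ('H'): step: R->0, L->4 (L advanced); H->plug->H->R->C->L->A->refl->F->L'->F->R'->E->plug->D
Char 6 ('A'): step: R->1, L=4; A->plug->A->R->C->L->A->refl->F->L'->F->R'->E->plug->D
Char 7 ('H'): step: R->2, L=4; H->plug->H->R->B->L->E->refl->B->L'->G->R'->G->plug->G
Char 8 ('C'): step: R->3, L=4; C->plug->B->R->C->L->A->refl->F->L'->F->R'->F->plug->F
Char 9 ('G'): step: R->4, L=4; G->plug->G->R->A->L->G->refl->C->L'->H->R'->F->plug->F

Answer: FGHEDDGFF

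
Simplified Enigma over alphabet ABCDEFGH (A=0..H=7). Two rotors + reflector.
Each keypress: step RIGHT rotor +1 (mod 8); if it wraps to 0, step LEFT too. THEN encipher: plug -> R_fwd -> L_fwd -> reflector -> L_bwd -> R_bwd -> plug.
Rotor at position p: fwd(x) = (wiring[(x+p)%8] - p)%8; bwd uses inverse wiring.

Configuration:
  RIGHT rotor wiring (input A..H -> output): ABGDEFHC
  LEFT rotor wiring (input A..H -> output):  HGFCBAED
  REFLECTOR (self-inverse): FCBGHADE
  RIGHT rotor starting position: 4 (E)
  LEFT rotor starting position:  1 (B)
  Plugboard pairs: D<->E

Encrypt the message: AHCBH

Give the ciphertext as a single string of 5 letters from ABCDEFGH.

Answer: EFGCC

Derivation:
Char 1 ('A'): step: R->5, L=1; A->plug->A->R->A->L->F->refl->A->L'->D->R'->D->plug->E
Char 2 ('H'): step: R->6, L=1; H->plug->H->R->H->L->G->refl->D->L'->F->R'->F->plug->F
Char 3 ('C'): step: R->7, L=1; C->plug->C->R->C->L->B->refl->C->L'->G->R'->G->plug->G
Char 4 ('B'): step: R->0, L->2 (L advanced); B->plug->B->R->B->L->A->refl->F->L'->G->R'->C->plug->C
Char 5 ('H'): step: R->1, L=2; H->plug->H->R->H->L->E->refl->H->L'->C->R'->C->plug->C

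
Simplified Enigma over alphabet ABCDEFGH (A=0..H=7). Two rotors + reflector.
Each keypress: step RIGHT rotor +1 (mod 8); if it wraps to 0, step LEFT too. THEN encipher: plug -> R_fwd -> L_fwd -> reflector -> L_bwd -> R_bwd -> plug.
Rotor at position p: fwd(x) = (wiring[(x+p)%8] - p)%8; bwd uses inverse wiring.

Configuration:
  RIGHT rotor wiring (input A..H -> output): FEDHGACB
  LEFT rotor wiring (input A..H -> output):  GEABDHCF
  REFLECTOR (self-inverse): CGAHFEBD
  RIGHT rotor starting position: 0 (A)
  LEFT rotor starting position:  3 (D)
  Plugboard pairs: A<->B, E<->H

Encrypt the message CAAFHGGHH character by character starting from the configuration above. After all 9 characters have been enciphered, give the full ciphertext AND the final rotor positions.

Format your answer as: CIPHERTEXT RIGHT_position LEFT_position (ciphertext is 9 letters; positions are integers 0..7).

Answer: GGCCGDDDC 1 4

Derivation:
Char 1 ('C'): step: R->1, L=3; C->plug->C->R->G->L->B->refl->G->L'->A->R'->G->plug->G
Char 2 ('A'): step: R->2, L=3; A->plug->B->R->F->L->D->refl->H->L'->D->R'->G->plug->G
Char 3 ('A'): step: R->3, L=3; A->plug->B->R->D->L->H->refl->D->L'->F->R'->C->plug->C
Char 4 ('F'): step: R->4, L=3; F->plug->F->R->A->L->G->refl->B->L'->G->R'->C->plug->C
Char 5 ('H'): step: R->5, L=3; H->plug->E->R->H->L->F->refl->E->L'->C->R'->G->plug->G
Char 6 ('G'): step: R->6, L=3; G->plug->G->R->A->L->G->refl->B->L'->G->R'->D->plug->D
Char 7 ('G'): step: R->7, L=3; G->plug->G->R->B->L->A->refl->C->L'->E->R'->D->plug->D
Char 8 ('H'): step: R->0, L->4 (L advanced); H->plug->E->R->G->L->E->refl->F->L'->H->R'->D->plug->D
Char 9 ('H'): step: R->1, L=4; H->plug->E->R->H->L->F->refl->E->L'->G->R'->C->plug->C
Final: ciphertext=GGCCGDDDC, RIGHT=1, LEFT=4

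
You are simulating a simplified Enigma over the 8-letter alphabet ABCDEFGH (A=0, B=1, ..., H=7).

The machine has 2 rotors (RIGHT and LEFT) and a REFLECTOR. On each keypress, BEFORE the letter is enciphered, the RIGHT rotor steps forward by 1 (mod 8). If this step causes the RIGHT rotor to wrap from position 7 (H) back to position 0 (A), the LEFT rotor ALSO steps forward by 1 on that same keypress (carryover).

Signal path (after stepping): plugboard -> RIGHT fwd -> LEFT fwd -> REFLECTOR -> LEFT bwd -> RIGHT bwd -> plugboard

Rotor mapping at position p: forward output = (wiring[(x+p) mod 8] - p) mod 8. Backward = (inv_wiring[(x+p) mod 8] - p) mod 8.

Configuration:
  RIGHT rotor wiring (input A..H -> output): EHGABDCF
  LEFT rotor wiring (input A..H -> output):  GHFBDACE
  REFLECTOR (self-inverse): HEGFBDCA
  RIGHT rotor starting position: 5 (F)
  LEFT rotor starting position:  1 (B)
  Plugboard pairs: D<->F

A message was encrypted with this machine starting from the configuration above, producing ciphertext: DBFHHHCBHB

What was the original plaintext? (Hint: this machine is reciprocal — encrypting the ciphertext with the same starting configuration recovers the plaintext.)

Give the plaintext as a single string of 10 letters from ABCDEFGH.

Answer: AEBBDAGGGH

Derivation:
Char 1 ('D'): step: R->6, L=1; D->plug->F->R->C->L->A->refl->H->L'->E->R'->A->plug->A
Char 2 ('B'): step: R->7, L=1; B->plug->B->R->F->L->B->refl->E->L'->B->R'->E->plug->E
Char 3 ('F'): step: R->0, L->2 (L advanced); F->plug->D->R->A->L->D->refl->F->L'->H->R'->B->plug->B
Char 4 ('H'): step: R->1, L=2; H->plug->H->R->D->L->G->refl->C->L'->F->R'->B->plug->B
Char 5 ('H'): step: R->2, L=2; H->plug->H->R->F->L->C->refl->G->L'->D->R'->F->plug->D
Char 6 ('H'): step: R->3, L=2; H->plug->H->R->D->L->G->refl->C->L'->F->R'->A->plug->A
Char 7 ('C'): step: R->4, L=2; C->plug->C->R->G->L->E->refl->B->L'->C->R'->G->plug->G
Char 8 ('B'): step: R->5, L=2; B->plug->B->R->F->L->C->refl->G->L'->D->R'->G->plug->G
Char 9 ('H'): step: R->6, L=2; H->plug->H->R->F->L->C->refl->G->L'->D->R'->G->plug->G
Char 10 ('B'): step: R->7, L=2; B->plug->B->R->F->L->C->refl->G->L'->D->R'->H->plug->H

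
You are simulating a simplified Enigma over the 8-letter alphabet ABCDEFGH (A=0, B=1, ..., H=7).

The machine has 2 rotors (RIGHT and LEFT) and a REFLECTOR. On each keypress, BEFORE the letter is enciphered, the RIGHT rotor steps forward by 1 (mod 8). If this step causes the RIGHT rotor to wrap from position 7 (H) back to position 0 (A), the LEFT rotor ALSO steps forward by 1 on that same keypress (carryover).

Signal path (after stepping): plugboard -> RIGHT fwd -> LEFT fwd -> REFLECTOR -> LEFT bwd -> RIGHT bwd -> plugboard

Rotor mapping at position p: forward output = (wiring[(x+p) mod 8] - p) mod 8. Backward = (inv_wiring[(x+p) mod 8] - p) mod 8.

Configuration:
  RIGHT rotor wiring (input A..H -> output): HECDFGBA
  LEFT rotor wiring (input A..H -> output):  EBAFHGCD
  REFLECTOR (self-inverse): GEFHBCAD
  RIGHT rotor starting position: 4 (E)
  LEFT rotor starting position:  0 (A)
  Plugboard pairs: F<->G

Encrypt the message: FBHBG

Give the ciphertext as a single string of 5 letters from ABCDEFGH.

Answer: CGCGA

Derivation:
Char 1 ('F'): step: R->5, L=0; F->plug->G->R->G->L->C->refl->F->L'->D->R'->C->plug->C
Char 2 ('B'): step: R->6, L=0; B->plug->B->R->C->L->A->refl->G->L'->F->R'->F->plug->G
Char 3 ('H'): step: R->7, L=0; H->plug->H->R->C->L->A->refl->G->L'->F->R'->C->plug->C
Char 4 ('B'): step: R->0, L->1 (L advanced); B->plug->B->R->E->L->F->refl->C->L'->G->R'->F->plug->G
Char 5 ('G'): step: R->1, L=1; G->plug->F->R->A->L->A->refl->G->L'->D->R'->A->plug->A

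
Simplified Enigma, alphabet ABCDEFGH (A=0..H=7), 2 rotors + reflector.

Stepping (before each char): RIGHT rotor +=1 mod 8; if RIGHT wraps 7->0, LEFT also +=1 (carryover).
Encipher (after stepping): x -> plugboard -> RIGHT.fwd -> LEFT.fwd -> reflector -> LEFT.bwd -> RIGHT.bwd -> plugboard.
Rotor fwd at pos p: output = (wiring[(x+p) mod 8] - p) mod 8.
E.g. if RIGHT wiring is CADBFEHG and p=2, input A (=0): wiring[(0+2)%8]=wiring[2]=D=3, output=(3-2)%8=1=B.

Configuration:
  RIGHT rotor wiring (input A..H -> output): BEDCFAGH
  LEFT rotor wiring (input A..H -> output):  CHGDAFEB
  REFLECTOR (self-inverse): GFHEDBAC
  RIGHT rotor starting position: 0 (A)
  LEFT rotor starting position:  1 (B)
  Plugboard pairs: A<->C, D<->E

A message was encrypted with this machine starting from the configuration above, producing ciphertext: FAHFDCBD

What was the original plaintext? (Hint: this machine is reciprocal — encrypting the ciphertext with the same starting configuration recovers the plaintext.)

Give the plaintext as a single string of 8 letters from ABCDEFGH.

Answer: EHFHBEDB

Derivation:
Char 1 ('F'): step: R->1, L=1; F->plug->F->R->F->L->D->refl->E->L'->E->R'->D->plug->E
Char 2 ('A'): step: R->2, L=1; A->plug->C->R->D->L->H->refl->C->L'->C->R'->H->plug->H
Char 3 ('H'): step: R->3, L=1; H->plug->H->R->A->L->G->refl->A->L'->G->R'->F->plug->F
Char 4 ('F'): step: R->4, L=1; F->plug->F->R->A->L->G->refl->A->L'->G->R'->H->plug->H
Char 5 ('D'): step: R->5, L=1; D->plug->E->R->H->L->B->refl->F->L'->B->R'->B->plug->B
Char 6 ('C'): step: R->6, L=1; C->plug->A->R->A->L->G->refl->A->L'->G->R'->D->plug->E
Char 7 ('B'): step: R->7, L=1; B->plug->B->R->C->L->C->refl->H->L'->D->R'->E->plug->D
Char 8 ('D'): step: R->0, L->2 (L advanced); D->plug->E->R->F->L->H->refl->C->L'->E->R'->B->plug->B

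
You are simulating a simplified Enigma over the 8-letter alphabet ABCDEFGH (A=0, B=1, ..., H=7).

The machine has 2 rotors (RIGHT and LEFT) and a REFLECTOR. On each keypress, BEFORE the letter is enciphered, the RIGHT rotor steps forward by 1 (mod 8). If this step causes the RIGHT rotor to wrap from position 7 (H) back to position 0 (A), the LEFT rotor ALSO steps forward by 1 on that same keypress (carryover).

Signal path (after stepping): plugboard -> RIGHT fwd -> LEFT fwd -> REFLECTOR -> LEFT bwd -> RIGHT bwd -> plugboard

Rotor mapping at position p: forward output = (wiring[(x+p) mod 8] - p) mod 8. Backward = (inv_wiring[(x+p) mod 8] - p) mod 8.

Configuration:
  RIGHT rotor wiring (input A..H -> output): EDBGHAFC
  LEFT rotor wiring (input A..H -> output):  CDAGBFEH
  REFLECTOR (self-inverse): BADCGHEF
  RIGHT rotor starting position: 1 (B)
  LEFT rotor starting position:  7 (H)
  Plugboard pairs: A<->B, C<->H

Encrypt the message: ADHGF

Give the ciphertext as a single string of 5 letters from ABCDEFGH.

Answer: BCGHE

Derivation:
Char 1 ('A'): step: R->2, L=7; A->plug->B->R->E->L->H->refl->F->L'->H->R'->A->plug->B
Char 2 ('D'): step: R->3, L=7; D->plug->D->R->C->L->E->refl->G->L'->G->R'->H->plug->C
Char 3 ('H'): step: R->4, L=7; H->plug->C->R->B->L->D->refl->C->L'->F->R'->G->plug->G
Char 4 ('G'): step: R->5, L=7; G->plug->G->R->B->L->D->refl->C->L'->F->R'->C->plug->H
Char 5 ('F'): step: R->6, L=7; F->plug->F->R->A->L->A->refl->B->L'->D->R'->E->plug->E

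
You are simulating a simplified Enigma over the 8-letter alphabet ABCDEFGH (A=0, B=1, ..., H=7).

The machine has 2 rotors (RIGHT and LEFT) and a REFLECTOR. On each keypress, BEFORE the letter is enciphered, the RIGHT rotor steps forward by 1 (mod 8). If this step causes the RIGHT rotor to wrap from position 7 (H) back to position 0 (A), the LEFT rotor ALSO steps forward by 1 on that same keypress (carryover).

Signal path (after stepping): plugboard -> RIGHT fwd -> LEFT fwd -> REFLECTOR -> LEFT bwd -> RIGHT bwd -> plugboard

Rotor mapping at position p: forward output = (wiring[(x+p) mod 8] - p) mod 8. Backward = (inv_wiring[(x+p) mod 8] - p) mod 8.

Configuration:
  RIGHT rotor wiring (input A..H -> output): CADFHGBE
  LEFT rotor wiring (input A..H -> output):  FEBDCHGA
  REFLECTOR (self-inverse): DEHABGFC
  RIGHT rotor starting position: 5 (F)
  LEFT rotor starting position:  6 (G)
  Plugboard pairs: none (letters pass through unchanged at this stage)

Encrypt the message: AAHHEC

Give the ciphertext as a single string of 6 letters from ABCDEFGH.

Char 1 ('A'): step: R->6, L=6; A->plug->A->R->D->L->G->refl->F->L'->F->R'->E->plug->E
Char 2 ('A'): step: R->7, L=6; A->plug->A->R->F->L->F->refl->G->L'->D->R'->B->plug->B
Char 3 ('H'): step: R->0, L->7 (L advanced); H->plug->H->R->E->L->E->refl->B->L'->A->R'->B->plug->B
Char 4 ('H'): step: R->1, L=7; H->plug->H->R->B->L->G->refl->F->L'->C->R'->B->plug->B
Char 5 ('E'): step: R->2, L=7; E->plug->E->R->H->L->H->refl->C->L'->D->R'->B->plug->B
Char 6 ('C'): step: R->3, L=7; C->plug->C->R->D->L->C->refl->H->L'->H->R'->F->plug->F

Answer: EBBBBF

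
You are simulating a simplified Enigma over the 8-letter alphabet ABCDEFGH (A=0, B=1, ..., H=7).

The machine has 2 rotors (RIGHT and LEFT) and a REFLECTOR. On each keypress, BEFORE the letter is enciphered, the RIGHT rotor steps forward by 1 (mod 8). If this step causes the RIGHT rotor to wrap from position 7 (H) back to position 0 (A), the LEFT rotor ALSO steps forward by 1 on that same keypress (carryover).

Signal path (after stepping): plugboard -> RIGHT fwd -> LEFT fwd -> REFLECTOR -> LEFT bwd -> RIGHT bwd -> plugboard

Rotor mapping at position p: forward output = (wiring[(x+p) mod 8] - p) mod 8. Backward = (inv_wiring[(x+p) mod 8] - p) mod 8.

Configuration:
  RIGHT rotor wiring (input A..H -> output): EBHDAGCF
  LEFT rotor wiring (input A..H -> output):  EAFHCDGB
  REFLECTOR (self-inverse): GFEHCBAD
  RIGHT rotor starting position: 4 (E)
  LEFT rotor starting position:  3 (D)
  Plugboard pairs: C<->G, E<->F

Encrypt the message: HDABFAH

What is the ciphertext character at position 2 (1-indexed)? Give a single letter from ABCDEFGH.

Char 1 ('H'): step: R->5, L=3; H->plug->H->R->D->L->D->refl->H->L'->B->R'->A->plug->A
Char 2 ('D'): step: R->6, L=3; D->plug->D->R->D->L->D->refl->H->L'->B->R'->E->plug->F

F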